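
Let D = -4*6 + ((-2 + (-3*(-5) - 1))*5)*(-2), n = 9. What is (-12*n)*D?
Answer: 15552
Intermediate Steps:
D = -144 (D = -24 + ((-2 + (15 - 1))*5)*(-2) = -24 + ((-2 + 14)*5)*(-2) = -24 + (12*5)*(-2) = -24 + 60*(-2) = -24 - 120 = -144)
(-12*n)*D = -12*9*(-144) = -108*(-144) = 15552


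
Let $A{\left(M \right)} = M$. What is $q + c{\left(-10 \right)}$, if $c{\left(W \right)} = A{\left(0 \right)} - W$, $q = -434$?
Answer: $-424$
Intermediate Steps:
$c{\left(W \right)} = - W$ ($c{\left(W \right)} = 0 - W = - W$)
$q + c{\left(-10 \right)} = -434 - -10 = -434 + 10 = -424$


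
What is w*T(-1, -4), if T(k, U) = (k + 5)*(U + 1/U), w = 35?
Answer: -595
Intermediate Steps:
T(k, U) = (5 + k)*(U + 1/U)
w*T(-1, -4) = 35*((5 - 1 + (-4)²*(5 - 1))/(-4)) = 35*(-(5 - 1 + 16*4)/4) = 35*(-(5 - 1 + 64)/4) = 35*(-¼*68) = 35*(-17) = -595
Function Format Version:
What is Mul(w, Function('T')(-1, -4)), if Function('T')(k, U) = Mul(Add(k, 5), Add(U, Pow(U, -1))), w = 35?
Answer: -595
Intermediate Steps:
Function('T')(k, U) = Mul(Add(5, k), Add(U, Pow(U, -1)))
Mul(w, Function('T')(-1, -4)) = Mul(35, Mul(Pow(-4, -1), Add(5, -1, Mul(Pow(-4, 2), Add(5, -1))))) = Mul(35, Mul(Rational(-1, 4), Add(5, -1, Mul(16, 4)))) = Mul(35, Mul(Rational(-1, 4), Add(5, -1, 64))) = Mul(35, Mul(Rational(-1, 4), 68)) = Mul(35, -17) = -595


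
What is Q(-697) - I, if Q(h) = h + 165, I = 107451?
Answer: -107983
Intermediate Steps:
Q(h) = 165 + h
Q(-697) - I = (165 - 697) - 1*107451 = -532 - 107451 = -107983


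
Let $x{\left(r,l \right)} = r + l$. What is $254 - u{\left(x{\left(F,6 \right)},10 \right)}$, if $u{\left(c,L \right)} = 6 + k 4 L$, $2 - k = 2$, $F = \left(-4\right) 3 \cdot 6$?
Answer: $248$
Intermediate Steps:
$F = -72$ ($F = \left(-12\right) 6 = -72$)
$k = 0$ ($k = 2 - 2 = 0$)
$x{\left(r,l \right)} = l + r$
$u{\left(c,L \right)} = 6$ ($u{\left(c,L \right)} = 6 + 0 \cdot 4 L = 6 + 0 = 6$)
$254 - u{\left(x{\left(F,6 \right)},10 \right)} = 254 - 6 = 248$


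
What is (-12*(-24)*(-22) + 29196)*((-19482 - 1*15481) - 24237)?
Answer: -1353312000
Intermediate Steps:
(-12*(-24)*(-22) + 29196)*((-19482 - 1*15481) - 24237) = (288*(-22) + 29196)*((-19482 - 15481) - 24237) = (-6336 + 29196)*(-34963 - 24237) = 22860*(-59200) = -1353312000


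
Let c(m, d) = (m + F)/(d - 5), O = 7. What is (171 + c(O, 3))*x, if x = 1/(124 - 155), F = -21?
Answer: -178/31 ≈ -5.7419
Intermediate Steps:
x = -1/31 (x = 1/(-31) = -1/31 ≈ -0.032258)
c(m, d) = (-21 + m)/(-5 + d) (c(m, d) = (m - 21)/(d - 5) = (-21 + m)/(-5 + d))
(171 + c(O, 3))*x = (171 + (-21 + 7)/(-5 + 3))*(-1/31) = (171 - 14/(-2))*(-1/31) = (171 - ½*(-14))*(-1/31) = (171 + 7)*(-1/31) = 178*(-1/31) = -178/31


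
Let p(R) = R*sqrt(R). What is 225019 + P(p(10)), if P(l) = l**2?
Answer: 226019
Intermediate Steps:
p(R) = R**(3/2)
225019 + P(p(10)) = 225019 + (10**(3/2))**2 = 225019 + (10*sqrt(10))**2 = 225019 + 1000 = 226019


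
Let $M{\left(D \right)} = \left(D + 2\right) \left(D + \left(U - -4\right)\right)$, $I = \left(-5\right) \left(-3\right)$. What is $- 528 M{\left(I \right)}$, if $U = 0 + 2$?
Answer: $-188496$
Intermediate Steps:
$U = 2$
$I = 15$
$M{\left(D \right)} = \left(2 + D\right) \left(6 + D\right)$ ($M{\left(D \right)} = \left(D + 2\right) \left(D + \left(2 - -4\right)\right) = \left(2 + D\right) \left(D + \left(2 + 4\right)\right) = \left(2 + D\right) \left(D + 6\right) = \left(2 + D\right) \left(6 + D\right)$)
$- 528 M{\left(I \right)} = - 528 \left(12 + 15^{2} + 8 \cdot 15\right) = - 528 \left(12 + 225 + 120\right) = \left(-528\right) 357 = -188496$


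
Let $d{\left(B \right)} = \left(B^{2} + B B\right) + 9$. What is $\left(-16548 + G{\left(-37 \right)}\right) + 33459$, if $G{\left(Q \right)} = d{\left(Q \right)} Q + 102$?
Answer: $-84626$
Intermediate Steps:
$d{\left(B \right)} = 9 + 2 B^{2}$ ($d{\left(B \right)} = \left(B^{2} + B^{2}\right) + 9 = 2 B^{2} + 9 = 9 + 2 B^{2}$)
$G{\left(Q \right)} = 102 + Q \left(9 + 2 Q^{2}\right)$ ($G{\left(Q \right)} = \left(9 + 2 Q^{2}\right) Q + 102 = Q \left(9 + 2 Q^{2}\right) + 102 = 102 + Q \left(9 + 2 Q^{2}\right)$)
$\left(-16548 + G{\left(-37 \right)}\right) + 33459 = \left(-16548 + \left(102 - 37 \left(9 + 2 \left(-37\right)^{2}\right)\right)\right) + 33459 = \left(-16548 + \left(102 - 37 \left(9 + 2 \cdot 1369\right)\right)\right) + 33459 = \left(-16548 + \left(102 - 37 \left(9 + 2738\right)\right)\right) + 33459 = \left(-16548 + \left(102 - 101639\right)\right) + 33459 = \left(-16548 - 101537\right) + 33459 = -118085 + 33459 = -84626$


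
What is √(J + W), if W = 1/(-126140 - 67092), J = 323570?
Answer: √755103292892403/48308 ≈ 568.83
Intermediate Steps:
W = -1/193232 (W = 1/(-193232) = -1/193232 ≈ -5.1751e-6)
√(J + W) = √(323570 - 1/193232) = √(62524078239/193232) = √755103292892403/48308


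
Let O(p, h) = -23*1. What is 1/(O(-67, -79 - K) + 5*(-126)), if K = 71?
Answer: -1/653 ≈ -0.0015314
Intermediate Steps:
O(p, h) = -23
1/(O(-67, -79 - K) + 5*(-126)) = 1/(-23 + 5*(-126)) = 1/(-23 - 630) = 1/(-653) = -1/653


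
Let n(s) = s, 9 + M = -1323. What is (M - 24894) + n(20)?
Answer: -26206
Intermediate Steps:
M = -1332 (M = -9 - 1323 = -1332)
(M - 24894) + n(20) = (-1332 - 24894) + 20 = -26226 + 20 = -26206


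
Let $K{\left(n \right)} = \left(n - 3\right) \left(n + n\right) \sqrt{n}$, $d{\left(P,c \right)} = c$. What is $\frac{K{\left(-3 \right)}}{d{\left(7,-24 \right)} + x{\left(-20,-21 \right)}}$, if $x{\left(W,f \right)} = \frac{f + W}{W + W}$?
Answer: $- \frac{1440 i \sqrt{3}}{919} \approx - 2.714 i$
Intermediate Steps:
$x{\left(W,f \right)} = \frac{W + f}{2 W}$
$K{\left(n \right)} = 2 n^{\frac{3}{2}} \left(-3 + n\right)$ ($K{\left(n \right)} = \left(-3 + n\right) 2 n \sqrt{n} = 2 n \left(-3 + n\right) \sqrt{n} = 2 n^{\frac{3}{2}} \left(-3 + n\right)$)
$\frac{K{\left(-3 \right)}}{d{\left(7,-24 \right)} + x{\left(-20,-21 \right)}} = \frac{2 \left(-3\right)^{\frac{3}{2}} \left(-3 - 3\right)}{-24 + \frac{-20 - 21}{2 \left(-20\right)}} = \frac{2 \left(- 3 i \sqrt{3}\right) \left(-6\right)}{-24 + \frac{1}{2} \left(- \frac{1}{20}\right) \left(-41\right)} = \frac{36 i \sqrt{3}}{-24 + \frac{41}{40}} = \frac{36 i \sqrt{3}}{- \frac{919}{40}} = - \frac{40 \cdot 36 i \sqrt{3}}{919} = - \frac{1440 i \sqrt{3}}{919}$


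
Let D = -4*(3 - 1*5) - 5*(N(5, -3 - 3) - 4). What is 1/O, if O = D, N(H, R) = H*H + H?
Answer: -1/122 ≈ -0.0081967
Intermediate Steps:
N(H, R) = H + H² (N(H, R) = H² + H = H + H²)
D = -122 (D = -4*(3 - 1*5) - 5*(5*(1 + 5) - 4) = -4*(3 - 5) - 5*(5*6 - 4) = -4*(-2) - 5*(30 - 4) = 8 - 5*26 = 8 - 130 = -122)
O = -122
1/O = 1/(-122) = -1/122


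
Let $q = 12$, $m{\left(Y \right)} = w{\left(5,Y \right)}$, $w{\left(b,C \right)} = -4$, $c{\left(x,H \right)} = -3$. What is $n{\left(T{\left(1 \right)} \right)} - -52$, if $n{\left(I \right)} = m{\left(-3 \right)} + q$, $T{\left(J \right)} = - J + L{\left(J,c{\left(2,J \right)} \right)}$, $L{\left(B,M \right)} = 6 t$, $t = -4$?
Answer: $60$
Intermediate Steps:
$m{\left(Y \right)} = -4$
$L{\left(B,M \right)} = -24$ ($L{\left(B,M \right)} = 6 \left(-4\right) = -24$)
$T{\left(J \right)} = -24 - J$ ($T{\left(J \right)} = - J - 24 = -24 - J$)
$n{\left(I \right)} = 8$ ($n{\left(I \right)} = -4 + 12 = 8$)
$n{\left(T{\left(1 \right)} \right)} - -52 = 8 - -52 = 8 + 52 = 60$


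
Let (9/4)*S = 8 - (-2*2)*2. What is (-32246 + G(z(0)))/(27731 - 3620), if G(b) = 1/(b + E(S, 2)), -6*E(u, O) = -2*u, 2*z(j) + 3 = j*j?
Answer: -1515508/1133217 ≈ -1.3374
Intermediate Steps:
S = 64/9 (S = 4*(8 - (-2*2)*2)/9 = 4*(8 - (-4)*2)/9 = 4*(8 - 1*(-8))/9 = 4*(8 + 8)/9 = (4/9)*16 = 64/9 ≈ 7.1111)
z(j) = -3/2 + j**2/2 (z(j) = -3/2 + (j*j)/2 = -3/2 + j**2/2)
E(u, O) = u/3 (E(u, O) = -(-1)*u/3 = u/3)
G(b) = 1/(64/27 + b) (G(b) = 1/(b + (1/3)*(64/9)) = 1/(b + 64/27) = 1/(64/27 + b))
(-32246 + G(z(0)))/(27731 - 3620) = (-32246 + 27/(64 + 27*(-3/2 + (1/2)*0**2)))/(27731 - 3620) = (-32246 + 27/(64 + 27*(-3/2 + (1/2)*0)))/24111 = (-32246 + 27/(64 + 27*(-3/2 + 0)))*(1/24111) = (-32246 + 27/(64 + 27*(-3/2)))*(1/24111) = (-32246 + 27/(64 - 81/2))*(1/24111) = (-32246 + 27/(47/2))*(1/24111) = (-32246 + 27*(2/47))*(1/24111) = (-32246 + 54/47)*(1/24111) = -1515508/47*1/24111 = -1515508/1133217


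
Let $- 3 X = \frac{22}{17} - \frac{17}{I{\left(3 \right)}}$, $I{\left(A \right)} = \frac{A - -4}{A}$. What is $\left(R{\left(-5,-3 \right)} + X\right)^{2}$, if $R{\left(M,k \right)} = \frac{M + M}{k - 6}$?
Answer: $\frac{11082241}{1147041} \approx 9.6616$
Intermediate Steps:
$I{\left(A \right)} = \frac{4 + A}{A}$ ($I{\left(A \right)} = \frac{A + 4}{A} = \frac{4 + A}{A}$)
$R{\left(M,k \right)} = \frac{2 M}{-6 + k}$
$X = \frac{713}{357}$ ($X = - \frac{\frac{22}{17} - \frac{17}{\frac{1}{3} \left(4 + 3\right)}}{3} = - \frac{22 \cdot \frac{1}{17} - \frac{17}{\frac{1}{3} \cdot 7}}{3} = - \frac{\frac{22}{17} - \frac{17}{\frac{7}{3}}}{3} = - \frac{\frac{22}{17} - \frac{51}{7}}{3} = \left(- \frac{1}{3}\right) \left(- \frac{713}{119}\right) = \frac{713}{357} \approx 1.9972$)
$\left(R{\left(-5,-3 \right)} + X\right)^{2} = \left(2 \left(-5\right) \frac{1}{-6 - 3} + \frac{713}{357}\right)^{2} = \left(2 \left(-5\right) \frac{1}{-9} + \frac{713}{357}\right)^{2} = \left(2 \left(-5\right) \left(- \frac{1}{9}\right) + \frac{713}{357}\right)^{2} = \left(\frac{10}{9} + \frac{713}{357}\right)^{2} = \left(\frac{3329}{1071}\right)^{2} = \frac{11082241}{1147041}$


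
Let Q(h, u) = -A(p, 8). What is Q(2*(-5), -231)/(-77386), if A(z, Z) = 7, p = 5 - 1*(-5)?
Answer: 7/77386 ≈ 9.0456e-5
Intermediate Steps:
p = 10 (p = 5 + 5 = 10)
Q(h, u) = -7 (Q(h, u) = -1*7 = -7)
Q(2*(-5), -231)/(-77386) = -7/(-77386) = -7*(-1/77386) = 7/77386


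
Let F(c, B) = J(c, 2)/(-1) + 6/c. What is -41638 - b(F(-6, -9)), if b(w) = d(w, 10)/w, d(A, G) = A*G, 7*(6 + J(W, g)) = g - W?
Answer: -41648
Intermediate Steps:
J(W, g) = -6 - W/7 + g/7 (J(W, g) = -6 + (g - W)/7 = -6 + (-W/7 + g/7) = -6 - W/7 + g/7)
F(c, B) = 40/7 + 6/c + c/7 (F(c, B) = (-6 - c/7 + (⅐)*2)/(-1) + 6/c = (-6 - c/7 + 2/7)*(-1) + 6/c = (-40/7 - c/7)*(-1) + 6/c = (40/7 + c/7) + 6/c = 40/7 + 6/c + c/7)
b(w) = 10 (b(w) = (w*10)/w = (10*w)/w = 10)
-41638 - b(F(-6, -9)) = -41638 - 1*10 = -41638 - 10 = -41648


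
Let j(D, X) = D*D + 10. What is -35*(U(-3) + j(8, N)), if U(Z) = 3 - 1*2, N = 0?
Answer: -2625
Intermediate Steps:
U(Z) = 1 (U(Z) = 3 - 2 = 1)
j(D, X) = 10 + D**2 (j(D, X) = D**2 + 10 = 10 + D**2)
-35*(U(-3) + j(8, N)) = -35*(1 + (10 + 8**2)) = -35*(1 + (10 + 64)) = -35*(1 + 74) = -35*75 = -2625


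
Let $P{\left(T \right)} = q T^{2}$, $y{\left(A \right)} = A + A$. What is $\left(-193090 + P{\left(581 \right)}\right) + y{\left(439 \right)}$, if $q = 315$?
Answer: $106139503$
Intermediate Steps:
$y{\left(A \right)} = 2 A$
$P{\left(T \right)} = 315 T^{2}$
$\left(-193090 + P{\left(581 \right)}\right) + y{\left(439 \right)} = \left(-193090 + 315 \cdot 581^{2}\right) + 2 \cdot 439 = \left(-193090 + 315 \cdot 337561\right) + 878 = \left(-193090 + 106331715\right) + 878 = 106138625 + 878 = 106139503$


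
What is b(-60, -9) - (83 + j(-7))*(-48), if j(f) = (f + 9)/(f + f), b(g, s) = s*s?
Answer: 28407/7 ≈ 4058.1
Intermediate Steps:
b(g, s) = s²
j(f) = (9 + f)/(2*f) (j(f) = (9 + f)/((2*f)) = (9 + f)*(1/(2*f)) = (9 + f)/(2*f))
b(-60, -9) - (83 + j(-7))*(-48) = (-9)² - (83 + (½)*(9 - 7)/(-7))*(-48) = 81 - (83 + (½)*(-⅐)*2)*(-48) = 81 - (83 - ⅐)*(-48) = 81 - 580*(-48)/7 = 81 - 1*(-27840/7) = 81 + 27840/7 = 28407/7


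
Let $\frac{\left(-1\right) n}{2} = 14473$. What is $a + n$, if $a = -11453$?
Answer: $-40399$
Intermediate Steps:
$n = -28946$ ($n = \left(-2\right) 14473 = -28946$)
$a + n = -11453 - 28946 = -40399$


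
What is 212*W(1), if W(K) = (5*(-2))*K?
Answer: -2120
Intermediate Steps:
W(K) = -10*K
212*W(1) = 212*(-10*1) = 212*(-10) = -2120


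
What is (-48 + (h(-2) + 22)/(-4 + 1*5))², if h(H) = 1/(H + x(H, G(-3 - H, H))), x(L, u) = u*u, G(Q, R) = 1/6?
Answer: 3541924/5041 ≈ 702.62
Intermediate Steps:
G(Q, R) = ⅙
x(L, u) = u²
h(H) = 1/(1/36 + H) (h(H) = 1/(H + (⅙)²) = 1/(H + 1/36) = 1/(1/36 + H))
(-48 + (h(-2) + 22)/(-4 + 1*5))² = (-48 + (36/(1 + 36*(-2)) + 22)/(-4 + 1*5))² = (-48 + (36/(1 - 72) + 22)/(-4 + 5))² = (-48 + (36/(-71) + 22)/1)² = (-48 + (36*(-1/71) + 22)*1)² = (-48 + (-36/71 + 22)*1)² = (-48 + (1526/71)*1)² = (-48 + 1526/71)² = (-1882/71)² = 3541924/5041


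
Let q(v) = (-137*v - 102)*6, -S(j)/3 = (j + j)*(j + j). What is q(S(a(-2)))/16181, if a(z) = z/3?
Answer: 3772/16181 ≈ 0.23311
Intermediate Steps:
a(z) = z/3 (a(z) = z*(1/3) = z/3)
S(j) = -12*j**2 (S(j) = -3*(j + j)*(j + j) = -3*2*j*2*j = -12*j**2)
q(v) = -612 - 822*v (q(v) = (-102 - 137*v)*6 = -612 - 822*v)
q(S(a(-2)))/16181 = (-612 - (-9864)*((1/3)*(-2))**2)/16181 = (-612 - (-9864)*(-2/3)**2)*(1/16181) = (-612 - (-9864)*4/9)*(1/16181) = (-612 - 822*(-16/3))*(1/16181) = (-612 + 4384)*(1/16181) = 3772*(1/16181) = 3772/16181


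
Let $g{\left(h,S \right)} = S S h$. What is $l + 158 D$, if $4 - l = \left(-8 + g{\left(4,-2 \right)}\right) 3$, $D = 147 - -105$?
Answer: $39796$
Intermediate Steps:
$D = 252$ ($D = 147 + 105 = 252$)
$g{\left(h,S \right)} = h S^{2}$ ($g{\left(h,S \right)} = S^{2} h = h S^{2}$)
$l = -20$ ($l = 4 - \left(-8 + 4 \left(-2\right)^{2}\right) 3 = 4 - \left(-8 + 4 \cdot 4\right) 3 = 4 - \left(-8 + 16\right) 3 = 4 - 8 \cdot 3 = 4 - 24 = -20$)
$l + 158 D = -20 + 158 \cdot 252 = -20 + 39816 = 39796$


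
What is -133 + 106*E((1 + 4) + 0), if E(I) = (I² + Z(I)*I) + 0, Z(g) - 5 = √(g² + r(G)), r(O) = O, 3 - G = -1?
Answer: 5167 + 530*√29 ≈ 8021.1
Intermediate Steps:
G = 4 (G = 3 - 1*(-1) = 3 + 1 = 4)
Z(g) = 5 + √(4 + g²) (Z(g) = 5 + √(g² + 4) = 5 + √(4 + g²))
E(I) = I² + I*(5 + √(4 + I²)) (E(I) = (I² + (5 + √(4 + I²))*I) + 0 = (I² + I*(5 + √(4 + I²))) + 0 = I² + I*(5 + √(4 + I²)))
-133 + 106*E((1 + 4) + 0) = -133 + 106*(((1 + 4) + 0)*(5 + ((1 + 4) + 0) + √(4 + ((1 + 4) + 0)²))) = -133 + 106*((5 + 0)*(5 + (5 + 0) + √(4 + (5 + 0)²))) = -133 + 106*(5*(5 + 5 + √(4 + 5²))) = -133 + 106*(5*(5 + 5 + √(4 + 25))) = -133 + 106*(5*(5 + 5 + √29)) = -133 + 106*(5*(10 + √29)) = -133 + 106*(50 + 5*√29) = -133 + (5300 + 530*√29) = 5167 + 530*√29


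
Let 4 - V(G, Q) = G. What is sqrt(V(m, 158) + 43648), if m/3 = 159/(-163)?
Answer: sqrt(1159867739)/163 ≈ 208.94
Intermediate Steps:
m = -477/163 (m = 3*(159/(-163)) = 3*(159*(-1/163)) = 3*(-159/163) = -477/163 ≈ -2.9264)
V(G, Q) = 4 - G
sqrt(V(m, 158) + 43648) = sqrt((4 - 1*(-477/163)) + 43648) = sqrt((4 + 477/163) + 43648) = sqrt(1129/163 + 43648) = sqrt(7115753/163) = sqrt(1159867739)/163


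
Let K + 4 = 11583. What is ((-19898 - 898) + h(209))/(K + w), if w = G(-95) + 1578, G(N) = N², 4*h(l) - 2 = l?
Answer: -82973/88728 ≈ -0.93514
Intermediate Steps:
h(l) = ½ + l/4
K = 11579 (K = -4 + 11583 = 11579)
w = 10603 (w = (-95)² + 1578 = 9025 + 1578 = 10603)
((-19898 - 898) + h(209))/(K + w) = ((-19898 - 898) + (½ + (¼)*209))/(11579 + 10603) = (-20796 + (½ + 209/4))/22182 = (-20796 + 211/4)*(1/22182) = -82973/4*1/22182 = -82973/88728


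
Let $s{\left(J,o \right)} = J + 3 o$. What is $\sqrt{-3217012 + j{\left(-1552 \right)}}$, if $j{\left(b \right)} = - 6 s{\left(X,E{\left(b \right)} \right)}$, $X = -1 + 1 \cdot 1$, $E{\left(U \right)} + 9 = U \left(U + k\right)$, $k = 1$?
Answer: $i \sqrt{46545586} \approx 6822.4 i$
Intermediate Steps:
$E{\left(U \right)} = -9 + U \left(1 + U\right)$ ($E{\left(U \right)} = -9 + U \left(U + 1\right) = -9 + U \left(1 + U\right)$)
$X = 0$ ($X = -1 + 1 = 0$)
$j{\left(b \right)} = 162 - 18 b - 18 b^{2}$ ($j{\left(b \right)} = - 6 \left(0 + 3 \left(-9 + b + b^{2}\right)\right) = - 6 \left(0 + \left(-27 + 3 b + 3 b^{2}\right)\right) = - 6 \left(-27 + 3 b + 3 b^{2}\right) = 162 - 18 b - 18 b^{2}$)
$\sqrt{-3217012 + j{\left(-1552 \right)}} = \sqrt{-3217012 - \left(-28098 + 43356672\right)} = \sqrt{-3217012 + \left(162 + 27936 - 43356672\right)} = \sqrt{-3217012 - 43328574} = \sqrt{-46545586} = i \sqrt{46545586}$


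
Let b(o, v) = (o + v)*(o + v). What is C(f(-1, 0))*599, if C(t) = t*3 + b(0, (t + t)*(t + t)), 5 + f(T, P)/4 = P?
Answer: 1533404060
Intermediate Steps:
b(o, v) = (o + v)**2
f(T, P) = -20 + 4*P
C(t) = 3*t + 16*t**4 (C(t) = t*3 + (0 + (t + t)*(t + t))**2 = 3*t + (0 + (2*t)*(2*t))**2 = 3*t + (0 + 4*t**2)**2 = 3*t + (4*t**2)**2 = 3*t + 16*t**4)
C(f(-1, 0))*599 = ((-20 + 4*0)*(3 + 16*(-20 + 4*0)**3))*599 = ((-20 + 0)*(3 + 16*(-20 + 0)**3))*599 = -20*(3 + 16*(-20)**3)*599 = -20*(3 + 16*(-8000))*599 = -20*(3 - 128000)*599 = -20*(-127997)*599 = 2559940*599 = 1533404060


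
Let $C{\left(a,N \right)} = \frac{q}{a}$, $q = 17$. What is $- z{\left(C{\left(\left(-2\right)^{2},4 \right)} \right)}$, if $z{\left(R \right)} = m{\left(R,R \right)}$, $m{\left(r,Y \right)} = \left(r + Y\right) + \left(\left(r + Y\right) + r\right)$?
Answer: $- \frac{85}{4} \approx -21.25$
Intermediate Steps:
$C{\left(a,N \right)} = \frac{17}{a}$
$m{\left(r,Y \right)} = 2 Y + 3 r$ ($m{\left(r,Y \right)} = \left(Y + r\right) + \left(\left(Y + r\right) + r\right) = \left(Y + r\right) + \left(Y + 2 r\right) = 2 Y + 3 r$)
$z{\left(R \right)} = 5 R$ ($z{\left(R \right)} = 2 R + 3 R = 5 R$)
$- z{\left(C{\left(\left(-2\right)^{2},4 \right)} \right)} = - 5 \frac{17}{\left(-2\right)^{2}} = - 5 \cdot \frac{17}{4} = - 5 \cdot 17 \cdot \frac{1}{4} = - \frac{5 \cdot 17}{4} = \left(-1\right) \frac{85}{4} = - \frac{85}{4}$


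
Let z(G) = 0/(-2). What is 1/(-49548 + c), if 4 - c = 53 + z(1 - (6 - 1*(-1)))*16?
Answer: -1/49597 ≈ -2.0163e-5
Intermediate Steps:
z(G) = 0 (z(G) = 0*(-½) = 0)
c = -49 (c = 4 - (53 + 0*16) = 4 - (53 + 0) = 4 - 1*53 = 4 - 53 = -49)
1/(-49548 + c) = 1/(-49548 - 49) = 1/(-49597) = -1/49597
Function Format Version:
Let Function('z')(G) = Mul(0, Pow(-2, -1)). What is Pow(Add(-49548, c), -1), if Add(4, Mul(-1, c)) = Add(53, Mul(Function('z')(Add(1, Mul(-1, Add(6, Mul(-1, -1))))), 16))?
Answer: Rational(-1, 49597) ≈ -2.0163e-5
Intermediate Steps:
Function('z')(G) = 0 (Function('z')(G) = Mul(0, Rational(-1, 2)) = 0)
c = -49 (c = Add(4, Mul(-1, Add(53, Mul(0, 16)))) = Add(4, Mul(-1, Add(53, 0))) = Add(4, Mul(-1, 53)) = Add(4, -53) = -49)
Pow(Add(-49548, c), -1) = Pow(Add(-49548, -49), -1) = Pow(-49597, -1) = Rational(-1, 49597)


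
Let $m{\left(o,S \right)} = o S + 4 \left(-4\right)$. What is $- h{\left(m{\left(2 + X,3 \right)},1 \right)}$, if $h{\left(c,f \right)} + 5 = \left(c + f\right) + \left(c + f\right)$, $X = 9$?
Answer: $-31$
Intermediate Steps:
$m{\left(o,S \right)} = -16 + S o$ ($m{\left(o,S \right)} = S o - 16 = -16 + S o$)
$h{\left(c,f \right)} = -5 + 2 c + 2 f$ ($h{\left(c,f \right)} = -5 + \left(\left(c + f\right) + \left(c + f\right)\right) = -5 + \left(2 c + 2 f\right) = -5 + 2 c + 2 f$)
$- h{\left(m{\left(2 + X,3 \right)},1 \right)} = - (-5 + 2 \left(-16 + 3 \left(2 + 9\right)\right) + 2 \cdot 1) = - (-5 + 2 \left(-16 + 3 \cdot 11\right) + 2) = - (-5 + 2 \left(-16 + 33\right) + 2) = - (-5 + 2 \cdot 17 + 2) = - (-5 + 34 + 2) = \left(-1\right) 31 = -31$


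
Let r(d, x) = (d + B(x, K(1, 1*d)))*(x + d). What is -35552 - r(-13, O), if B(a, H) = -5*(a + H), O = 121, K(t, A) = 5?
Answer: 33892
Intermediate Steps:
B(a, H) = -5*H - 5*a (B(a, H) = -5*(H + a) = -5*H - 5*a)
r(d, x) = (d + x)*(-25 + d - 5*x) (r(d, x) = (d + (-5*5 - 5*x))*(x + d) = (d + (-25 - 5*x))*(d + x) = (-25 + d - 5*x)*(d + x) = (d + x)*(-25 + d - 5*x))
-35552 - r(-13, O) = -35552 - ((-13)² - 13*121 - 5*(-13)*(5 + 121) - 5*121*(5 + 121)) = -35552 - (169 - 1573 - 5*(-13)*126 - 5*121*126) = -35552 - (169 - 1573 + 8190 - 76230) = -35552 - 1*(-69444) = -35552 + 69444 = 33892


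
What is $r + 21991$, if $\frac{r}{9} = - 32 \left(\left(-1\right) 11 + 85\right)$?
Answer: $679$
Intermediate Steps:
$r = -21312$ ($r = 9 \left(- 32 \left(\left(-1\right) 11 + 85\right)\right) = 9 \left(- 32 \left(-11 + 85\right)\right) = 9 \left(\left(-32\right) 74\right) = 9 \left(-2368\right) = -21312$)
$r + 21991 = -21312 + 21991 = 679$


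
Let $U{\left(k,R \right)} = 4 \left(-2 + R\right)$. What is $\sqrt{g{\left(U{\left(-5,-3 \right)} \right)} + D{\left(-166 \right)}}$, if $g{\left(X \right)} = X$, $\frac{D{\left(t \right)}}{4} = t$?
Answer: $6 i \sqrt{19} \approx 26.153 i$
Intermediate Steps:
$U{\left(k,R \right)} = -8 + 4 R$
$D{\left(t \right)} = 4 t$
$\sqrt{g{\left(U{\left(-5,-3 \right)} \right)} + D{\left(-166 \right)}} = \sqrt{\left(-8 + 4 \left(-3\right)\right) + 4 \left(-166\right)} = \sqrt{\left(-8 - 12\right) - 664} = \sqrt{-20 - 664} = \sqrt{-684} = 6 i \sqrt{19}$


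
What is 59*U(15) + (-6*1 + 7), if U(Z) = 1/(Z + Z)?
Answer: 89/30 ≈ 2.9667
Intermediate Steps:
U(Z) = 1/(2*Z)
59*U(15) + (-6*1 + 7) = 59*((½)/15) + (-6*1 + 7) = 59*((½)*(1/15)) + (-6 + 7) = 59*(1/30) + 1 = 59/30 + 1 = 89/30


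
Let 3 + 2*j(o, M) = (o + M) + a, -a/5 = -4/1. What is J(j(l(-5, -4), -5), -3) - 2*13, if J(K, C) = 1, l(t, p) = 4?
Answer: -25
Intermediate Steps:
a = 20 (a = -(-20)/1 = -(-20) = -5*(-4) = 20)
j(o, M) = 17/2 + M/2 + o/2 (j(o, M) = -3/2 + ((o + M) + 20)/2 = -3/2 + ((M + o) + 20)/2 = -3/2 + (20 + M + o)/2 = -3/2 + (10 + M/2 + o/2) = 17/2 + M/2 + o/2)
J(j(l(-5, -4), -5), -3) - 2*13 = 1 - 2*13 = 1 - 26 = -25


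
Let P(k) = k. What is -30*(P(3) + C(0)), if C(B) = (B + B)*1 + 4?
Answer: -210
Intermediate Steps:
C(B) = 4 + 2*B (C(B) = (2*B)*1 + 4 = 2*B + 4 = 4 + 2*B)
-30*(P(3) + C(0)) = -30*(3 + (4 + 2*0)) = -30*(3 + (4 + 0)) = -30*(3 + 4) = -30*7 = -210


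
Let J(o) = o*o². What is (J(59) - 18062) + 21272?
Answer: 208589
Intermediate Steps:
J(o) = o³
(J(59) - 18062) + 21272 = (59³ - 18062) + 21272 = (205379 - 18062) + 21272 = 187317 + 21272 = 208589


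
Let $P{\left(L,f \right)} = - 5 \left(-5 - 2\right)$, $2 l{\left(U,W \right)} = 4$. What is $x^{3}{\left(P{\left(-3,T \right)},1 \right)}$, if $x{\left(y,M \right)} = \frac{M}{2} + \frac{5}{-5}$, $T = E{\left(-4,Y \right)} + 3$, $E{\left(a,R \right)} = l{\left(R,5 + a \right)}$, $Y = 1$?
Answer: $- \frac{1}{8} \approx -0.125$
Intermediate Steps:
$l{\left(U,W \right)} = 2$ ($l{\left(U,W \right)} = \frac{1}{2} \cdot 4 = 2$)
$E{\left(a,R \right)} = 2$
$T = 5$ ($T = 2 + 3 = 5$)
$P{\left(L,f \right)} = 35$ ($P{\left(L,f \right)} = \left(-5\right) \left(-7\right) = 35$)
$x{\left(y,M \right)} = -1 + \frac{M}{2}$ ($x{\left(y,M \right)} = M \frac{1}{2} + 5 \left(- \frac{1}{5}\right) = \frac{M}{2} - 1 = -1 + \frac{M}{2}$)
$x^{3}{\left(P{\left(-3,T \right)},1 \right)} = \left(-1 + \frac{1}{2} \cdot 1\right)^{3} = \left(-1 + \frac{1}{2}\right)^{3} = \left(- \frac{1}{2}\right)^{3} = - \frac{1}{8}$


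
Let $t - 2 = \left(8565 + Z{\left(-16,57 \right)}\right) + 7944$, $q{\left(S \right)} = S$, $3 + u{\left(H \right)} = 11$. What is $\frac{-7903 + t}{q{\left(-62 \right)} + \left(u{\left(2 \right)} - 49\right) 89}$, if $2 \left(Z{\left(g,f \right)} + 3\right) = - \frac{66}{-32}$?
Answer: $- \frac{275393}{118752} \approx -2.3191$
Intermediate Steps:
$Z{\left(g,f \right)} = - \frac{63}{32}$ ($Z{\left(g,f \right)} = -3 + \frac{\left(-66\right) \frac{1}{-32}}{2} = -3 + \frac{\left(-66\right) \left(- \frac{1}{32}\right)}{2} = -3 + \frac{1}{2} \cdot \frac{33}{16} = -3 + \frac{33}{32} = - \frac{63}{32}$)
$u{\left(H \right)} = 8$ ($u{\left(H \right)} = -3 + 11 = 8$)
$t = \frac{528289}{32}$ ($t = 2 + \left(\left(8565 - \frac{63}{32}\right) + 7944\right) = 2 + \left(\frac{274017}{32} + 7944\right) = 2 + \frac{528225}{32} = \frac{528289}{32} \approx 16509.0$)
$\frac{-7903 + t}{q{\left(-62 \right)} + \left(u{\left(2 \right)} - 49\right) 89} = \frac{-7903 + \frac{528289}{32}}{-62 + \left(8 - 49\right) 89} = \frac{275393}{32 \left(-62 - 3649\right)} = \frac{275393}{32 \left(-3711\right)} = \frac{275393}{32} \left(- \frac{1}{3711}\right) = - \frac{275393}{118752}$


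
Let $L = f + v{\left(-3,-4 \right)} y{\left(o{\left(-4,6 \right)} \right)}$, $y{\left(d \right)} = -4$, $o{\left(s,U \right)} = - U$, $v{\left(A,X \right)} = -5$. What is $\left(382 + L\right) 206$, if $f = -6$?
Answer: $81576$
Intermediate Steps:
$L = 14$ ($L = -6 - -20 = -6 + 20 = 14$)
$\left(382 + L\right) 206 = \left(382 + 14\right) 206 = 396 \cdot 206 = 81576$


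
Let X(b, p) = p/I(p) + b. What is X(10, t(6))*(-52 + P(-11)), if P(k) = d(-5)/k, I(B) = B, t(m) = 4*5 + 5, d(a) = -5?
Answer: -567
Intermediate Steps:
t(m) = 25 (t(m) = 20 + 5 = 25)
P(k) = -5/k
X(b, p) = 1 + b (X(b, p) = p/p + b = 1 + b)
X(10, t(6))*(-52 + P(-11)) = (1 + 10)*(-52 - 5/(-11)) = 11*(-52 - 5*(-1/11)) = 11*(-52 + 5/11) = 11*(-567/11) = -567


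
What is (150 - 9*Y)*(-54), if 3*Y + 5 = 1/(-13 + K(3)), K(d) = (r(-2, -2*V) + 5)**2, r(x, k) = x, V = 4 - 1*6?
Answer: -17901/2 ≈ -8950.5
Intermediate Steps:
V = -2 (V = 4 - 6 = -2)
K(d) = 9 (K(d) = (-2 + 5)**2 = 3**2 = 9)
Y = -7/4 (Y = -5/3 + 1/(3*(-13 + 9)) = -5/3 + (1/3)/(-4) = -5/3 + (1/3)*(-1/4) = -5/3 - 1/12 = -7/4 ≈ -1.7500)
(150 - 9*Y)*(-54) = (150 - 9*(-7/4))*(-54) = (150 + 63/4)*(-54) = (663/4)*(-54) = -17901/2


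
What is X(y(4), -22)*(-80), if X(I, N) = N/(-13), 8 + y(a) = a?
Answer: -1760/13 ≈ -135.38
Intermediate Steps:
y(a) = -8 + a
X(I, N) = -N/13 (X(I, N) = N*(-1/13) = -N/13)
X(y(4), -22)*(-80) = -1/13*(-22)*(-80) = (22/13)*(-80) = -1760/13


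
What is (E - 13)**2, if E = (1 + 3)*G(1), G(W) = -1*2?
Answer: 441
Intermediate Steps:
G(W) = -2
E = -8 (E = (1 + 3)*(-2) = 4*(-2) = -8)
(E - 13)**2 = (-8 - 13)**2 = (-21)**2 = 441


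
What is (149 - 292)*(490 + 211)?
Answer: -100243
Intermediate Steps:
(149 - 292)*(490 + 211) = -143*701 = -100243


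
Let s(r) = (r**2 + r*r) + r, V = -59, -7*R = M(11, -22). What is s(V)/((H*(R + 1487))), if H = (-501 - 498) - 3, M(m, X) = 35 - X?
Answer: -16107/3457568 ≈ -0.0046585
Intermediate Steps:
R = -57/7 (R = -(35 - 1*(-22))/7 = -(35 + 22)/7 = -1/7*57 = -57/7 ≈ -8.1429)
H = -1002 (H = -999 - 3 = -1002)
s(r) = r + 2*r**2 (s(r) = (r**2 + r**2) + r = 2*r**2 + r = r + 2*r**2)
s(V)/((H*(R + 1487))) = (-59*(1 + 2*(-59)))/((-1002*(-57/7 + 1487))) = (-59*(1 - 118))/((-1002*10352/7)) = (-59*(-117))/(-10372704/7) = 6903*(-7/10372704) = -16107/3457568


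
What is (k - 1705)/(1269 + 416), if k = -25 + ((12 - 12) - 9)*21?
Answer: -1919/1685 ≈ -1.1389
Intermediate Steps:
k = -214 (k = -25 + (0 - 9)*21 = -25 - 9*21 = -25 - 189 = -214)
(k - 1705)/(1269 + 416) = (-214 - 1705)/(1269 + 416) = -1919/1685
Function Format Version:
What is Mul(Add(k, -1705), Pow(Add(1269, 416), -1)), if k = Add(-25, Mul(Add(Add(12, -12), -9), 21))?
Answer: Rational(-1919, 1685) ≈ -1.1389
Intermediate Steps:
k = -214 (k = Add(-25, Mul(Add(0, -9), 21)) = Add(-25, Mul(-9, 21)) = Add(-25, -189) = -214)
Mul(Add(k, -1705), Pow(Add(1269, 416), -1)) = Mul(Add(-214, -1705), Pow(Add(1269, 416), -1)) = Mul(-1919, Pow(1685, -1)) = Mul(-1919, Rational(1, 1685)) = Rational(-1919, 1685)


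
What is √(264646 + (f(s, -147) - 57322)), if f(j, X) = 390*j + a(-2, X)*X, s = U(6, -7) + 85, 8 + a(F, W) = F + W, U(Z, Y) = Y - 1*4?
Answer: 3*√28807 ≈ 509.18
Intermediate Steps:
U(Z, Y) = -4 + Y (U(Z, Y) = Y - 4 = -4 + Y)
a(F, W) = -8 + F + W (a(F, W) = -8 + (F + W) = -8 + F + W)
s = 74 (s = (-4 - 7) + 85 = -11 + 85 = 74)
f(j, X) = 390*j + X*(-10 + X) (f(j, X) = 390*j + (-8 - 2 + X)*X = 390*j + (-10 + X)*X = 390*j + X*(-10 + X))
√(264646 + (f(s, -147) - 57322)) = √(264646 + ((390*74 - 147*(-10 - 147)) - 57322)) = √(264646 + ((28860 - 147*(-157)) - 57322)) = √(264646 + ((28860 + 23079) - 57322)) = √(264646 + (51939 - 57322)) = √(264646 - 5383) = √259263 = 3*√28807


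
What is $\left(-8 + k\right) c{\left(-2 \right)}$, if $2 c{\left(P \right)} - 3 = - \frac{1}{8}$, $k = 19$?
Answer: $\frac{253}{16} \approx 15.813$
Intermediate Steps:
$c{\left(P \right)} = \frac{23}{16}$ ($c{\left(P \right)} = \frac{3}{2} + \frac{\left(-1\right) \frac{1}{8}}{2} = \frac{3}{2} + \frac{1}{2} \left(- \frac{1}{8}\right) = \frac{3}{2} - \frac{1}{16} = \frac{23}{16}$)
$\left(-8 + k\right) c{\left(-2 \right)} = \left(-8 + 19\right) \frac{23}{16} = 11 \cdot \frac{23}{16} = \frac{253}{16}$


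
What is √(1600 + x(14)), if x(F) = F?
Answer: √1614 ≈ 40.175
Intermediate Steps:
√(1600 + x(14)) = √(1600 + 14) = √1614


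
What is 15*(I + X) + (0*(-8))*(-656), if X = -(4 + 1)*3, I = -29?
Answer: -660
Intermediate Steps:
X = -15 (X = -5*3 = -1*15 = -15)
15*(I + X) + (0*(-8))*(-656) = 15*(-29 - 15) + (0*(-8))*(-656) = 15*(-44) + 0*(-656) = -660 + 0 = -660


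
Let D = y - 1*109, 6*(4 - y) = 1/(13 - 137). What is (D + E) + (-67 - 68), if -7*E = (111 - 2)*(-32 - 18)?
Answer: 2804887/5208 ≈ 538.57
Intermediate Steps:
E = 5450/7 (E = -(111 - 2)*(-32 - 18)/7 = -109*(-50)/7 = -⅐*(-5450) = 5450/7 ≈ 778.57)
y = 2977/744 (y = 4 - 1/(6*(13 - 137)) = 4 - ⅙/(-124) = 4 - ⅙*(-1/124) = 4 + 1/744 = 2977/744 ≈ 4.0013)
D = -78119/744 (D = 2977/744 - 1*109 = 2977/744 - 109 = -78119/744 ≈ -105.00)
(D + E) + (-67 - 68) = (-78119/744 + 5450/7) + (-67 - 68) = 3507967/5208 - 135 = 2804887/5208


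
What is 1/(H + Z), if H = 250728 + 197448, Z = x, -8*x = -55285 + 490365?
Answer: 1/393791 ≈ 2.5394e-6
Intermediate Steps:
x = -54385 (x = -(-55285 + 490365)/8 = -⅛*435080 = -54385)
Z = -54385
H = 448176
1/(H + Z) = 1/(448176 - 54385) = 1/393791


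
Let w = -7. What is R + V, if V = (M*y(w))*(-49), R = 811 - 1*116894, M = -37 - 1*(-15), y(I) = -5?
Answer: -121473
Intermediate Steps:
M = -22 (M = -37 + 15 = -22)
R = -116083 (R = 811 - 116894 = -116083)
V = -5390 (V = -22*(-5)*(-49) = 110*(-49) = -5390)
R + V = -116083 - 5390 = -121473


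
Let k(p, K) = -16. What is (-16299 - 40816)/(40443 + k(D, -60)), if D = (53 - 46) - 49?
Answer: -57115/40427 ≈ -1.4128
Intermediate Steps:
D = -42 (D = 7 - 49 = -42)
(-16299 - 40816)/(40443 + k(D, -60)) = (-16299 - 40816)/(40443 - 16) = -57115/40427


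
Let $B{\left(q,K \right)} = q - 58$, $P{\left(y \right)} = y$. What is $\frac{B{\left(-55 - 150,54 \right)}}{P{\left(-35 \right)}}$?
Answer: $\frac{263}{35} \approx 7.5143$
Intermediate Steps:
$B{\left(q,K \right)} = -58 + q$
$\frac{B{\left(-55 - 150,54 \right)}}{P{\left(-35 \right)}} = \frac{-58 - 205}{-35} = \left(-58 - 205\right) \left(- \frac{1}{35}\right) = \left(-263\right) \left(- \frac{1}{35}\right) = \frac{263}{35}$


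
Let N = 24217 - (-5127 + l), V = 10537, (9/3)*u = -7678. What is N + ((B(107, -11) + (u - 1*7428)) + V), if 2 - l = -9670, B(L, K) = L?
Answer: 60986/3 ≈ 20329.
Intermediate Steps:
u = -7678/3 (u = (⅓)*(-7678) = -7678/3 ≈ -2559.3)
l = 9672 (l = 2 - 1*(-9670) = 2 + 9670 = 9672)
N = 19672 (N = 24217 - (-5127 + 9672) = 24217 - 1*4545 = 24217 - 4545 = 19672)
N + ((B(107, -11) + (u - 1*7428)) + V) = 19672 + ((107 + (-7678/3 - 1*7428)) + 10537) = 19672 + ((107 + (-7678/3 - 7428)) + 10537) = 19672 + ((107 - 29962/3) + 10537) = 19672 + (-29641/3 + 10537) = 19672 + 1970/3 = 60986/3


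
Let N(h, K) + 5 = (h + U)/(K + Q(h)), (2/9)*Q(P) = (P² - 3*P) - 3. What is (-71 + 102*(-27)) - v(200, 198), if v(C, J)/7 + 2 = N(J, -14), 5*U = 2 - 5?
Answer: -4822411618/1737175 ≈ -2776.0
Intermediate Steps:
Q(P) = -27/2 - 27*P/2 + 9*P²/2 (Q(P) = 9*((P² - 3*P) - 3)/2 = 9*(-3 + P² - 3*P)/2 = -27/2 - 27*P/2 + 9*P²/2)
U = -⅗ (U = (2 - 5)/5 = (⅕)*(-3) = -⅗ ≈ -0.60000)
N(h, K) = -5 + (-⅗ + h)/(-27/2 + K - 27*h/2 + 9*h²/2) (N(h, K) = -5 + (h - ⅗)/(K + (-27/2 - 27*h/2 + 9*h²/2)) = -5 + (-⅗ + h)/(-27/2 + K - 27*h/2 + 9*h²/2))
v(C, J) = -14 + 7*(1369 - 225*J² + 685*J)/(5*(-55 - 27*J + 9*J²)) (v(C, J) = -14 + 7*((669 - 225*J² - 50*(-14) + 685*J)/(5*(-27 - 27*J + 2*(-14) + 9*J²))) = -14 + 7*((669 - 225*J² + 700 + 685*J)/(5*(-27 - 27*J - 28 + 9*J²))) = -14 + 7*((1369 - 225*J² + 685*J)/(5*(-55 - 27*J + 9*J²))) = -14 + 7*(1369 - 225*J² + 685*J)/(5*(-55 - 27*J + 9*J²)))
(-71 + 102*(-27)) - v(200, 198) = (-71 + 102*(-27)) - 7*(-1919 - 955*198 + 315*198²)/(5*(55 - 9*198² + 27*198)) = (-71 - 2754) - 7*(-1919 - 189090 + 315*39204)/(5*(55 - 9*39204 + 5346)) = -2825 - 7*(-1919 - 189090 + 12349260)/(5*(55 - 352836 + 5346)) = -2825 - 7*12158251/(5*(-347435)) = -2825 - 7*(-1)*12158251/(5*347435) = -2825 - 1*(-85107757/1737175) = -2825 + 85107757/1737175 = -4822411618/1737175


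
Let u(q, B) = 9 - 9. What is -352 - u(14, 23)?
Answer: -352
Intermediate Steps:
u(q, B) = 0
-352 - u(14, 23) = -352 - 1*0 = -352 + 0 = -352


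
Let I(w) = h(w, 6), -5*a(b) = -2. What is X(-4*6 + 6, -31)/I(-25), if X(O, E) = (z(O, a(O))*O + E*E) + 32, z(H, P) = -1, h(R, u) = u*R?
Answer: -337/50 ≈ -6.7400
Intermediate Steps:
h(R, u) = R*u
a(b) = ⅖ (a(b) = -⅕*(-2) = ⅖)
I(w) = 6*w (I(w) = w*6 = 6*w)
X(O, E) = 32 + E² - O (X(O, E) = (-O + E*E) + 32 = (-O + E²) + 32 = (E² - O) + 32 = 32 + E² - O)
X(-4*6 + 6, -31)/I(-25) = (32 + (-31)² - (-4*6 + 6))/((6*(-25))) = (32 + 961 - (-24 + 6))/(-150) = (32 + 961 - 1*(-18))*(-1/150) = (32 + 961 + 18)*(-1/150) = 1011*(-1/150) = -337/50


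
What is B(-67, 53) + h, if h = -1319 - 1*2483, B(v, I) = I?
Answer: -3749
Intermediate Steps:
h = -3802 (h = -1319 - 2483 = -3802)
B(-67, 53) + h = 53 - 3802 = -3749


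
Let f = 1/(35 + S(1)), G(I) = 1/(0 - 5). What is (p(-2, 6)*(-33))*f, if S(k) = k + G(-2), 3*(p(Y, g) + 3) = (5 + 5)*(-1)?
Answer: 1045/179 ≈ 5.8380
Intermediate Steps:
p(Y, g) = -19/3 (p(Y, g) = -3 + ((5 + 5)*(-1))/3 = -3 + (10*(-1))/3 = -3 + (⅓)*(-10) = -3 - 10/3 = -19/3)
G(I) = -⅕ (G(I) = 1/(-5) = -⅕)
S(k) = -⅕ + k (S(k) = k - ⅕ = -⅕ + k)
f = 5/179 (f = 1/(35 + (-⅕ + 1)) = 1/(35 + ⅘) = 1/(179/5) = 5/179 ≈ 0.027933)
(p(-2, 6)*(-33))*f = -19/3*(-33)*(5/179) = 209*(5/179) = 1045/179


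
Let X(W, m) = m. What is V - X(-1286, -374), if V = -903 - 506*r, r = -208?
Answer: 104719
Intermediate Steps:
V = 104345 (V = -903 - 506*(-208) = -903 + 105248 = 104345)
V - X(-1286, -374) = 104345 - 1*(-374) = 104345 + 374 = 104719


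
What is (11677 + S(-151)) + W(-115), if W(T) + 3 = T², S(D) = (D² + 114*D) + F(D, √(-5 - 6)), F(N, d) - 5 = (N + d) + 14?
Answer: 30354 + I*√11 ≈ 30354.0 + 3.3166*I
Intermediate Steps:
F(N, d) = 19 + N + d (F(N, d) = 5 + ((N + d) + 14) = 5 + (14 + N + d) = 19 + N + d)
S(D) = 19 + D² + 115*D + I*√11 (S(D) = (D² + 114*D) + (19 + D + √(-5 - 6)) = (D² + 114*D) + (19 + D + √(-11)) = (D² + 114*D) + (19 + D + I*√11) = 19 + D² + 115*D + I*√11)
W(T) = -3 + T²
(11677 + S(-151)) + W(-115) = (11677 + (19 + (-151)² + 115*(-151) + I*√11)) + (-3 + (-115)²) = (11677 + (19 + 22801 - 17365 + I*√11)) + (-3 + 13225) = (11677 + (5455 + I*√11)) + 13222 = (17132 + I*√11) + 13222 = 30354 + I*√11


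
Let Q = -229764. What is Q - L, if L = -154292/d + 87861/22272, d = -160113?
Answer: -273121456230007/1188678912 ≈ -2.2977e+5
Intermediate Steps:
L = 5834693239/1188678912 (L = -154292/(-160113) + 87861/22272 = -154292*(-1/160113) + 87861*(1/22272) = 154292/160113 + 29287/7424 = 5834693239/1188678912 ≈ 4.9086)
Q - L = -229764 - 1*5834693239/1188678912 = -229764 - 5834693239/1188678912 = -273121456230007/1188678912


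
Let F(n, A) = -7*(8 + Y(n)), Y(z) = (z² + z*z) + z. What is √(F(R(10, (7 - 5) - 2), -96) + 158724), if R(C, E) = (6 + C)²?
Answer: 2*I*√190157 ≈ 872.14*I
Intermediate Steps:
Y(z) = z + 2*z² (Y(z) = (z² + z²) + z = 2*z² + z = z + 2*z²)
F(n, A) = -56 - 7*n*(1 + 2*n) (F(n, A) = -7*(8 + n*(1 + 2*n)) = -56 - 7*n*(1 + 2*n))
√(F(R(10, (7 - 5) - 2), -96) + 158724) = √((-56 - 7*(6 + 10)²*(1 + 2*(6 + 10)²)) + 158724) = √((-56 - 7*16²*(1 + 2*16²)) + 158724) = √((-56 - 7*256*(1 + 2*256)) + 158724) = √((-56 - 7*256*(1 + 512)) + 158724) = √((-56 - 7*256*513) + 158724) = √((-56 - 919296) + 158724) = √(-919352 + 158724) = √(-760628) = 2*I*√190157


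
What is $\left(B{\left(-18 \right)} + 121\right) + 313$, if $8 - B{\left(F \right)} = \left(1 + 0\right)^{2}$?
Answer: $441$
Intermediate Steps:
$B{\left(F \right)} = 7$ ($B{\left(F \right)} = 8 - \left(1 + 0\right)^{2} = 8 - 1^{2} = 8 - 1 = 7$)
$\left(B{\left(-18 \right)} + 121\right) + 313 = \left(7 + 121\right) + 313 = 128 + 313 = 441$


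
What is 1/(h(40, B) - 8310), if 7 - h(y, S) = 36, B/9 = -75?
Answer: -1/8339 ≈ -0.00011992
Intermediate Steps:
B = -675 (B = 9*(-75) = -675)
h(y, S) = -29 (h(y, S) = 7 - 1*36 = 7 - 36 = -29)
1/(h(40, B) - 8310) = 1/(-29 - 8310) = 1/(-8339) = -1/8339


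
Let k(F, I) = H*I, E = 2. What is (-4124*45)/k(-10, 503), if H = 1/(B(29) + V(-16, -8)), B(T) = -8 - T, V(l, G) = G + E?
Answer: 7979940/503 ≈ 15865.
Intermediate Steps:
V(l, G) = 2 + G (V(l, G) = G + 2 = 2 + G)
H = -1/43 (H = 1/((-8 - 1*29) + (2 - 8)) = 1/((-8 - 29) - 6) = 1/(-37 - 6) = 1/(-43) = -1/43 ≈ -0.023256)
k(F, I) = -I/43
(-4124*45)/k(-10, 503) = (-4124*45)/((-1/43*503)) = -185580/(-503/43) = -185580*(-43/503) = 7979940/503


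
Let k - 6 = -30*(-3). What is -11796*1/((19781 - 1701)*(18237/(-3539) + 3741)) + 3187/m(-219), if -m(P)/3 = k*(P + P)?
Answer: 1313454919759/52349455362240 ≈ 0.025090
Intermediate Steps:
k = 96 (k = 6 - 30*(-3) = 6 + 90 = 96)
m(P) = -576*P (m(P) = -288*(P + P) = -288*2*P = -576*P)
-11796*1/((19781 - 1701)*(18237/(-3539) + 3741)) + 3187/m(-219) = -11796*1/((19781 - 1701)*(18237/(-3539) + 3741)) + 3187/((-576*(-219))) = -11796*1/(18080*(18237*(-1/3539) + 3741)) + 3187/126144 = -11796*1/(18080*(-18237/3539 + 3741)) + 3187*(1/126144) = -11796/((13221162/3539)*18080) + 3187/126144 = -11796/239038608960/3539 + 3187/126144 = -11796*3539/239038608960 + 3187/126144 = -3478837/19919884080 + 3187/126144 = 1313454919759/52349455362240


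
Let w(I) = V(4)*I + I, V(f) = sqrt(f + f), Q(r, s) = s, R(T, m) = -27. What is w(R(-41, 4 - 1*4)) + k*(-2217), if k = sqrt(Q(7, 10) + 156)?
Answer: -27 - 2217*sqrt(166) - 54*sqrt(2) ≈ -28667.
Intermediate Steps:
V(f) = sqrt(2)*sqrt(f) (V(f) = sqrt(2*f) = sqrt(2)*sqrt(f))
w(I) = I + 2*I*sqrt(2) (w(I) = (sqrt(2)*sqrt(4))*I + I = (sqrt(2)*2)*I + I = (2*sqrt(2))*I + I = 2*I*sqrt(2) + I = I + 2*I*sqrt(2))
k = sqrt(166) (k = sqrt(10 + 156) = sqrt(166) ≈ 12.884)
w(R(-41, 4 - 1*4)) + k*(-2217) = -27*(1 + 2*sqrt(2)) + sqrt(166)*(-2217) = (-27 - 54*sqrt(2)) - 2217*sqrt(166) = -27 - 2217*sqrt(166) - 54*sqrt(2)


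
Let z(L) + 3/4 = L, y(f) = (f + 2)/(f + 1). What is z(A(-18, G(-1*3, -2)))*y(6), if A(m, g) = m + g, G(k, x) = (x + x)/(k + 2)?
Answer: -118/7 ≈ -16.857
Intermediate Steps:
G(k, x) = 2*x/(2 + k) (G(k, x) = (2*x)/(2 + k) = 2*x/(2 + k))
A(m, g) = g + m
y(f) = (2 + f)/(1 + f)
z(L) = -¾ + L
z(A(-18, G(-1*3, -2)))*y(6) = (-¾ + (2*(-2)/(2 - 1*3) - 18))*((2 + 6)/(1 + 6)) = (-¾ + (2*(-2)/(2 - 3) - 18))*(8/7) = (-¾ + (2*(-2)/(-1) - 18))*((⅐)*8) = (-¾ + (2*(-2)*(-1) - 18))*(8/7) = (-¾ + (4 - 18))*(8/7) = (-¾ - 14)*(8/7) = -59/4*8/7 = -118/7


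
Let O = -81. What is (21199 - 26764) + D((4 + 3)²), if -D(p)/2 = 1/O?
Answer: -450763/81 ≈ -5565.0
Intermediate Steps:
D(p) = 2/81 (D(p) = -2/(-81) = -2*(-1/81) = 2/81)
(21199 - 26764) + D((4 + 3)²) = (21199 - 26764) + 2/81 = -5565 + 2/81 = -450763/81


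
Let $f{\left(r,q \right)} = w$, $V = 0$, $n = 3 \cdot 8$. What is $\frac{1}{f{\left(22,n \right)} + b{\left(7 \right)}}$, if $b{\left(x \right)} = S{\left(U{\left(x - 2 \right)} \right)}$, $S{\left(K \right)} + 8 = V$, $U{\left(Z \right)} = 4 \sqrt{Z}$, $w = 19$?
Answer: $\frac{1}{11} \approx 0.090909$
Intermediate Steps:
$n = 24$
$f{\left(r,q \right)} = 19$
$S{\left(K \right)} = -8$ ($S{\left(K \right)} = -8 + 0 = -8$)
$b{\left(x \right)} = -8$
$\frac{1}{f{\left(22,n \right)} + b{\left(7 \right)}} = \frac{1}{19 - 8} = \frac{1}{11}$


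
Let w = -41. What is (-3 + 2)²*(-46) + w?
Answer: -87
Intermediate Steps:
(-3 + 2)²*(-46) + w = (-3 + 2)²*(-46) - 41 = (-1)²*(-46) - 41 = 1*(-46) - 41 = -46 - 41 = -87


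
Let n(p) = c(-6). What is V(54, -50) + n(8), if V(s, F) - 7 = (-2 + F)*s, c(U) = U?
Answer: -2807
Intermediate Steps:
n(p) = -6
V(s, F) = 7 + s*(-2 + F) (V(s, F) = 7 + (-2 + F)*s = 7 + s*(-2 + F))
V(54, -50) + n(8) = (7 - 2*54 - 50*54) - 6 = (7 - 108 - 2700) - 6 = -2801 - 6 = -2807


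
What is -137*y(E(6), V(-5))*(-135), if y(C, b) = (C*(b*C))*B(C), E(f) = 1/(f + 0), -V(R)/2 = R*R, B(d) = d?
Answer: -17125/4 ≈ -4281.3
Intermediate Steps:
V(R) = -2*R**2 (V(R) = -2*R*R = -2*R**2)
E(f) = 1/f
y(C, b) = b*C**3 (y(C, b) = (C*(b*C))*C = (C*(C*b))*C = (b*C**2)*C = b*C**3)
-137*y(E(6), V(-5))*(-135) = -137*(-2*(-5)**2)*(1/6)**3*(-135) = -137*(-2*25)*(1/6)**3*(-135) = -(-6850)/216*(-135) = -137*(-25/108)*(-135) = (3425/108)*(-135) = -17125/4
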